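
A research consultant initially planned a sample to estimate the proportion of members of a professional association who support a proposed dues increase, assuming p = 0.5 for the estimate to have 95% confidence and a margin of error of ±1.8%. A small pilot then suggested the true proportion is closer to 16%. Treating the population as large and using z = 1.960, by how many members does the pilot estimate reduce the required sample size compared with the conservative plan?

Conservative (p = 0.5): n = 1.960² × 0.25 / 0.018² ≈ 2964.20 → 2965.
Using p = 0.16: p(1−p) = 0.1344, so n = 1.960² × 0.1344 / 0.018² ≈ 1593.55 → 1594.
Reduction: 2965 − 1594 = 1371.

1371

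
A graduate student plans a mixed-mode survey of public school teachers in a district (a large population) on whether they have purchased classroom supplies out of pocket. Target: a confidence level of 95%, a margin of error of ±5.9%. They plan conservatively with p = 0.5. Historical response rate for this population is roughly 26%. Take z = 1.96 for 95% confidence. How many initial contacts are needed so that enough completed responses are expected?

Completed interviews needed: n₀ = 1.96² × 0.2500 / 0.059² ≈ 275.90 → 276.
At a 26% response rate, contacts needed = 276 / 0.26 ≈ 1061.54 → 1062.

1062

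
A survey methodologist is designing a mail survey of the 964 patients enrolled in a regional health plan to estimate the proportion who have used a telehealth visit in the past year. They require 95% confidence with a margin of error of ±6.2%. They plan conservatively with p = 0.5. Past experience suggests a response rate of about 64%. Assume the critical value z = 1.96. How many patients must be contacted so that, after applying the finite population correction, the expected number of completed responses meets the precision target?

311

Completed interviews needed (unadjusted): n₀ = 1.96² × 0.2500 / 0.062² ≈ 249.84 → 250.
FPC for N = 964: n = 250 / (1 + 249/964) = 250 / 1.2583 ≈ 198.68 → 199.
At a 64% response rate, contacts needed = 199 / 0.64 ≈ 310.94 → 311.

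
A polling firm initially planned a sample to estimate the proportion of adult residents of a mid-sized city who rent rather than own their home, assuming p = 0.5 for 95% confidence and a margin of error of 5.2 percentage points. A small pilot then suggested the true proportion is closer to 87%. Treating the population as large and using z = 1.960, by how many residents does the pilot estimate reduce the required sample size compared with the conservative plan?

Conservative (p = 0.5): n = 1.960² × 0.25 / 0.052² ≈ 355.18 → 356.
Using p = 0.87: p(1−p) = 0.1131, so n = 1.960² × 0.1131 / 0.052² ≈ 160.68 → 161.
Reduction: 356 − 161 = 195.

195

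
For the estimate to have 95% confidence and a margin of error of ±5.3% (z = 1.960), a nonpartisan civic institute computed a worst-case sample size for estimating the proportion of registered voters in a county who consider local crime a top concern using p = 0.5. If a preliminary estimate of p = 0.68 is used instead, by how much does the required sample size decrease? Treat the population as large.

44

Conservative (p = 0.5): n = 1.960² × 0.25 / 0.053² ≈ 341.90 → 342.
Using p = 0.68: p(1−p) = 0.2176, so n = 1.960² × 0.2176 / 0.053² ≈ 297.59 → 298.
Reduction: 342 − 298 = 44.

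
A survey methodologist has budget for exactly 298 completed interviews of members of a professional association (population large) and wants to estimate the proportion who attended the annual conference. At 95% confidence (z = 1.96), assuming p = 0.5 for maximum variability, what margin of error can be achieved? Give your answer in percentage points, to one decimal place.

SE(p̂) = √[p(1−p)/n] = √[0.2500/298] = 0.02896.
E = z × SE = 1.96 × 0.02896 = 0.05677, or 5.7 percentage points.

5.7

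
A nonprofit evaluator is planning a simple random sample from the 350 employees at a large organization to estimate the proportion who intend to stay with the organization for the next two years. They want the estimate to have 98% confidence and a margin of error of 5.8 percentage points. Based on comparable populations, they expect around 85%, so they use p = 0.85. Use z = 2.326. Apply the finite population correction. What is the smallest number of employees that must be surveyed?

Unadjusted: n₀ = 2.326² × 0.85 × 0.15 / 0.058² ≈ 205.06, so n₀ = 206.
Finite population correction with N = 350: n = n₀ / (1 + (n₀−1)/N) = 206 / (1 + 205/350) = 206 / 1.5857 ≈ 129.91.
Rounding up, n = 130.

130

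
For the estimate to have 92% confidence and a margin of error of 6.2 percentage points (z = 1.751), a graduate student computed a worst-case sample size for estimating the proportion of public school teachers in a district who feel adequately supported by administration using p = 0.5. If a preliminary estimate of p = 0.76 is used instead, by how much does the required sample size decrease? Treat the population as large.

54

Conservative (p = 0.5): n = 1.751² × 0.25 / 0.062² ≈ 199.40 → 200.
Using p = 0.76: p(1−p) = 0.1824, so n = 1.751² × 0.1824 / 0.062² ≈ 145.48 → 146.
Reduction: 200 − 146 = 54.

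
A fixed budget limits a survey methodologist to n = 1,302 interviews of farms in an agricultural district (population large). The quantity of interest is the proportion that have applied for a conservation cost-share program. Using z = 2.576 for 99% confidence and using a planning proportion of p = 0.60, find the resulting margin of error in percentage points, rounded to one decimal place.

3.5

SE(p̂) = √[p(1−p)/n] = √[0.2400/1302] = 0.01358.
E = z × SE = 2.576 × 0.01358 = 0.03497, or 3.5 percentage points.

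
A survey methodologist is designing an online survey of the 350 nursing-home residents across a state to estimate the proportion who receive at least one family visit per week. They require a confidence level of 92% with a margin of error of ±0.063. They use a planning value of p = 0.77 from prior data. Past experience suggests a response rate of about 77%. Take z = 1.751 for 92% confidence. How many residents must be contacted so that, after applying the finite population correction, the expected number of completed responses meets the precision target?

129

Completed interviews needed (unadjusted): n₀ = 1.751² × 0.1771 / 0.063² ≈ 136.81 → 137.
FPC for N = 350: n = 137 / (1 + 136/350) = 137 / 1.3886 ≈ 98.66 → 99.
At a 77% response rate, contacts needed = 99 / 0.77 ≈ 128.57 → 129.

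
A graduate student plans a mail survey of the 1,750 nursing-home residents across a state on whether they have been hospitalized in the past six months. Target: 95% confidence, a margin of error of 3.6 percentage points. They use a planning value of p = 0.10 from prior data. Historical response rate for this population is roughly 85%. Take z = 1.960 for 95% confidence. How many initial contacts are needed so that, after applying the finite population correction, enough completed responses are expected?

Completed interviews needed (unadjusted): n₀ = 1.960² × 0.0900 / 0.036² ≈ 266.78 → 267.
FPC for N = 1,750: n = 267 / (1 + 266/1750) = 267 / 1.1520 ≈ 231.77 → 232.
At an 85% response rate, contacts needed = 232 / 0.85 ≈ 272.94 → 273.

273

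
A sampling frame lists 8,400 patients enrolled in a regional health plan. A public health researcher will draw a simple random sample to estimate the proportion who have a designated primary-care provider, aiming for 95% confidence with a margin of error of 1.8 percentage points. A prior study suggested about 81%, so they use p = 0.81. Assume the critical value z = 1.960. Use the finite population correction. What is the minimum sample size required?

Unadjusted: n₀ = 1.960² × 0.81 × 0.19 / 0.018² ≈ 1824.76, so n₀ = 1825.
Finite population correction with N = 8,400: n = n₀ / (1 + (n₀−1)/N) = 1825 / (1 + 1824/8400) = 1825 / 1.2171 ≈ 1499.41.
Rounding up, n = 1500.

1500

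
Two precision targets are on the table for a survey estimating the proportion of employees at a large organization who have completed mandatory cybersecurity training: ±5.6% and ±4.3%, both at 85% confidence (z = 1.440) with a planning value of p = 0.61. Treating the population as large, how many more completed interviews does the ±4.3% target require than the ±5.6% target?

109

At ±5.6%: n = 1.440² × 0.2379 / 0.056² ≈ 157.31 → 158.
At ±4.3%: n = 1.440² × 0.2379 / 0.043² ≈ 266.80 → 267.
Additional respondents: 267 − 158 = 109.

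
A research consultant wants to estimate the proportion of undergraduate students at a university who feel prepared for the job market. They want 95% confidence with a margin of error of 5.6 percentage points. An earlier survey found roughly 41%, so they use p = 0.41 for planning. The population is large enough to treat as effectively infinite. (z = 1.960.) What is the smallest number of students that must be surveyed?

297

With p = 0.41, p(1−p) = 0.2419.
n = z²·p(1−p)/E² = 1.960² × 0.2419 / 0.056² = 3.8416 × 0.2419 / 0.003136 ≈ 296.33.
Rounding up gives n = 297.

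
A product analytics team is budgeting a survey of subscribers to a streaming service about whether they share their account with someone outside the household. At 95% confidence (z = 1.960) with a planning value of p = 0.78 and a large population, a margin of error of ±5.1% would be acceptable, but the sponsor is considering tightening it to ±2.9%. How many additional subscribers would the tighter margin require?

530

At ±5.1%: n = 1.960² × 0.1716 / 0.051² ≈ 253.45 → 254.
At ±2.9%: n = 1.960² × 0.1716 / 0.029² ≈ 783.85 → 784.
Additional respondents: 784 − 254 = 530.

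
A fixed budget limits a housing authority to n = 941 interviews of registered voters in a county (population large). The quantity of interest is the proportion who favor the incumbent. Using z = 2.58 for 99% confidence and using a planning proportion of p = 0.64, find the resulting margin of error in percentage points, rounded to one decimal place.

4.0

SE(p̂) = √[p(1−p)/n] = √[0.2304/941] = 0.01565.
E = z × SE = 2.58 × 0.01565 = 0.04037, or 4.0 percentage points.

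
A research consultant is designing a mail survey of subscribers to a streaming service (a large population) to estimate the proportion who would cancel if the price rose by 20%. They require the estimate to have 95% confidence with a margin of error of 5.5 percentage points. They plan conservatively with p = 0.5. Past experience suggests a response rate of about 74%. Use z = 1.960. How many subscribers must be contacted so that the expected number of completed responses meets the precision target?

430

Completed interviews needed: n₀ = 1.960² × 0.2500 / 0.055² ≈ 317.49 → 318.
At a 74% response rate, contacts needed = 318 / 0.74 ≈ 429.73 → 430.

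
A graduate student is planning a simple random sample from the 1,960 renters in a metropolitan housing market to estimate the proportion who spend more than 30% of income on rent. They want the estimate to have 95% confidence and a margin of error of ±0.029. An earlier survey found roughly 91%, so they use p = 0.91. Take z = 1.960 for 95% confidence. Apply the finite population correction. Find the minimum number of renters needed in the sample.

315

Unadjusted: n₀ = 1.960² × 0.91 × 0.09 / 0.029² ≈ 374.11, so n₀ = 375.
Finite population correction with N = 1,960: n = n₀ / (1 + (n₀−1)/N) = 375 / (1 + 374/1960) = 375 / 1.1908 ≈ 314.91.
Rounding up, n = 315.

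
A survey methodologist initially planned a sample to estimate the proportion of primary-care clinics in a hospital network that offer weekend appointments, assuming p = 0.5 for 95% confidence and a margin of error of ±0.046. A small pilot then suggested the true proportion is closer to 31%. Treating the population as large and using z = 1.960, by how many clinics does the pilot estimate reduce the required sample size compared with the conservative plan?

Conservative (p = 0.5): n = 1.960² × 0.25 / 0.046² ≈ 453.88 → 454.
Using p = 0.31: p(1−p) = 0.2139, so n = 1.960² × 0.2139 / 0.046² ≈ 388.34 → 389.
Reduction: 454 − 389 = 65.

65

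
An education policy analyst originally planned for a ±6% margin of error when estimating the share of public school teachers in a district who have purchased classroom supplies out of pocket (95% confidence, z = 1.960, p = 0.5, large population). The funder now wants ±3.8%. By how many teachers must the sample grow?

At ±6%: n = 1.960² × 0.2500 / 0.060² ≈ 266.78 → 267.
At ±3.8%: n = 1.960² × 0.2500 / 0.038² ≈ 665.10 → 666.
Additional respondents: 666 − 267 = 399.

399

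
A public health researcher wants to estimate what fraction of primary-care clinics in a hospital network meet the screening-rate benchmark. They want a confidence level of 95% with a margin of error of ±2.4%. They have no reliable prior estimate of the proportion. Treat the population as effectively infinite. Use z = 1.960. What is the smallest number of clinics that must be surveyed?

1668

With no prior estimate, use p = 0.5, giving p(1−p) = 0.25.
n = z²·p(1−p)/E² = 1.960² × 0.2500 / 0.024² = 3.8416 × 0.2500 / 0.000576 ≈ 1667.36.
Rounding up gives n = 1668.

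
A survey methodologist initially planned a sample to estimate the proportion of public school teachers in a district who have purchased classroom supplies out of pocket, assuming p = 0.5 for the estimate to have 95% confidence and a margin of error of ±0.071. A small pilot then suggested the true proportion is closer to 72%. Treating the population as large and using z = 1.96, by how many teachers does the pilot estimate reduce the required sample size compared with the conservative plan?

37

Conservative (p = 0.5): n = 1.96² × 0.25 / 0.071² ≈ 190.52 → 191.
Using p = 0.72: p(1−p) = 0.2016, so n = 1.96² × 0.2016 / 0.071² ≈ 153.63 → 154.
Reduction: 191 − 154 = 37.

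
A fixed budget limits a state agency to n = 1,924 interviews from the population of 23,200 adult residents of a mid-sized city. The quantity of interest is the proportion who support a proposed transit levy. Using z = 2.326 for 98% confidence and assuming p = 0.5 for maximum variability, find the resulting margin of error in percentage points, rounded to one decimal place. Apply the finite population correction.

Finite-population factor: (N−n)/(N−1) = (23200−1924)/(23200−1) = 0.9171.
SE(p̂) = √[p(1−p)/n · (N−n)/(N−1)] = √[0.2500/1924 × 0.9171] = 0.01092.
E = z × SE = 2.326 × 0.01092 = 0.02539 ≈ 2.5 percentage points.

2.5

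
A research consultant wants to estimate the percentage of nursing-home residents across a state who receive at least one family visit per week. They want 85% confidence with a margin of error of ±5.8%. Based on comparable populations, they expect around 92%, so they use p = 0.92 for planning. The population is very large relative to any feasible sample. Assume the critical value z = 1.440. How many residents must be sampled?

With p = 0.92, p(1−p) = 0.0736.
n = z²·p(1−p)/E² = 1.440² × 0.0736 / 0.058² = 2.0736 × 0.0736 / 0.003364 ≈ 45.37.
Rounding up gives n = 46.

46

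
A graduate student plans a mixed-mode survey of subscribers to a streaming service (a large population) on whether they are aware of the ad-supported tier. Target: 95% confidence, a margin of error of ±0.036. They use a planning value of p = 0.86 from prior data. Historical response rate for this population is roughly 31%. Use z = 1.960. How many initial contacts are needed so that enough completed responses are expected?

Completed interviews needed: n₀ = 1.960² × 0.1204 / 0.036² ≈ 356.89 → 357.
At a 31% response rate, contacts needed = 357 / 0.31 ≈ 1151.61 → 1152.

1152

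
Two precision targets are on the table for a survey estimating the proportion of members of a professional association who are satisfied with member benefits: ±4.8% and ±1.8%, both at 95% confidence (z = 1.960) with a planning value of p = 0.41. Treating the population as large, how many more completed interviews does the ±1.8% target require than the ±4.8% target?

2465

At ±4.8%: n = 1.960² × 0.2419 / 0.048² ≈ 403.33 → 404.
At ±1.8%: n = 1.960² × 0.2419 / 0.018² ≈ 2868.16 → 2869.
Additional respondents: 2869 − 404 = 2465.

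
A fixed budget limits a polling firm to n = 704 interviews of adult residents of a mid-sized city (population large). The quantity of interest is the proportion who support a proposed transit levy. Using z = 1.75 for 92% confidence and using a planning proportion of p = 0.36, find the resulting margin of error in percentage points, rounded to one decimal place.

SE(p̂) = √[p(1−p)/n] = √[0.2304/704] = 0.01809.
E = z × SE = 1.75 × 0.01809 = 0.03166, or 3.2 percentage points.

3.2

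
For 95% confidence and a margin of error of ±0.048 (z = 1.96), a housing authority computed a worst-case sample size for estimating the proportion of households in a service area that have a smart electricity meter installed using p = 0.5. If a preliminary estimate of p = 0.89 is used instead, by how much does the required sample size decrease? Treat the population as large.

Conservative (p = 0.5): n = 1.96² × 0.25 / 0.048² ≈ 416.84 → 417.
Using p = 0.89: p(1−p) = 0.0979, so n = 1.96² × 0.0979 / 0.048² ≈ 163.23 → 164.
Reduction: 417 − 164 = 253.

253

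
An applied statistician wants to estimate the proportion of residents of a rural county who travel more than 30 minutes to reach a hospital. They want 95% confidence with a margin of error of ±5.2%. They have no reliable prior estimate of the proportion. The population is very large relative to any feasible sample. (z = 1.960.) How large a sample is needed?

356

With no prior estimate, use p = 0.5, giving p(1−p) = 0.25.
n = z²·p(1−p)/E² = 1.960² × 0.2500 / 0.052² = 3.8416 × 0.2500 / 0.002704 ≈ 355.18.
Rounding up gives n = 356.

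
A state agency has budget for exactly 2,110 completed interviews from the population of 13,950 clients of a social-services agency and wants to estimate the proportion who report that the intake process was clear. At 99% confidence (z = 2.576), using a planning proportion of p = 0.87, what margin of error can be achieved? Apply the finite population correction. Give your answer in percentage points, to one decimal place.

Finite-population factor: (N−n)/(N−1) = (13950−2110)/(13950−1) = 0.8488.
SE(p̂) = √[p(1−p)/n · (N−n)/(N−1)] = √[0.1131/2110 × 0.8488] = 0.00675.
E = z × SE = 2.576 × 0.00675 = 0.01738 ≈ 1.7 percentage points.

1.7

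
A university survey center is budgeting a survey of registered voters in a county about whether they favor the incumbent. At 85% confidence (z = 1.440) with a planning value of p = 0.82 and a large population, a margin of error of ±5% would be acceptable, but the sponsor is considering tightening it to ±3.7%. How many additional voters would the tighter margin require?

101

At ±5%: n = 1.440² × 0.1476 / 0.050² ≈ 122.43 → 123.
At ±3.7%: n = 1.440² × 0.1476 / 0.037² ≈ 223.57 → 224.
Additional respondents: 224 − 123 = 101.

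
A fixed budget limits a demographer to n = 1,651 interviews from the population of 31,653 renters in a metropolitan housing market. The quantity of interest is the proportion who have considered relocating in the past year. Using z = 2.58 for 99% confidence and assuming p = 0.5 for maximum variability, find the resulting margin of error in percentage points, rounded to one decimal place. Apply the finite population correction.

3.1

Finite-population factor: (N−n)/(N−1) = (31653−1651)/(31653−1) = 0.9479.
SE(p̂) = √[p(1−p)/n · (N−n)/(N−1)] = √[0.2500/1651 × 0.9479] = 0.01198.
E = z × SE = 2.58 × 0.01198 = 0.03091 ≈ 3.1 percentage points.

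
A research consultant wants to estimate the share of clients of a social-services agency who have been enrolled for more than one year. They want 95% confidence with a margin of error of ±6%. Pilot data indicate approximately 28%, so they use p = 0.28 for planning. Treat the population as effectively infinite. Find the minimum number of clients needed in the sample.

For 95% confidence, z = 1.960.
With p = 0.28, p(1−p) = 0.2016.
n = z²·p(1−p)/E² = 1.960² × 0.2016 / 0.060² = 3.8416 × 0.2016 / 0.003600 ≈ 215.13.
Rounding up gives n = 216.

216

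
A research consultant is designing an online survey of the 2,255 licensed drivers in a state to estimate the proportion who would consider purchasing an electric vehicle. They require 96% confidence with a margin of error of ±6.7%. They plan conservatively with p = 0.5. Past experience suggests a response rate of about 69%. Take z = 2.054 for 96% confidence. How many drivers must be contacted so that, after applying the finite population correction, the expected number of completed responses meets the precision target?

Completed interviews needed (unadjusted): n₀ = 2.054² × 0.2500 / 0.067² ≈ 234.96 → 235.
FPC for N = 2,255: n = 235 / (1 + 234/2255) = 235 / 1.1038 ≈ 212.91 → 213.
At a 69% response rate, contacts needed = 213 / 0.69 ≈ 308.70 → 309.

309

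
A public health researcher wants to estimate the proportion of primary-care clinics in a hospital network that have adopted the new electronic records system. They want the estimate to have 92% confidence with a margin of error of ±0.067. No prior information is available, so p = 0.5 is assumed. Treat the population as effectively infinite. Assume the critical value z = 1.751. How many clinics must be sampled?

171

With p = 0.5, p(1−p) = 0.25.
n = z²·p(1−p)/E² = 1.751² × 0.2500 / 0.067² = 3.0660 × 0.2500 / 0.004489 ≈ 170.75.
Rounding up gives n = 171.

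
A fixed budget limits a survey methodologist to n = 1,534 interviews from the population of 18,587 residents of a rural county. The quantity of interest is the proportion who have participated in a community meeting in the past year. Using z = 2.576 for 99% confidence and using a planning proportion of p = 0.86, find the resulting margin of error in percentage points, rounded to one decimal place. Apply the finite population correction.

Finite-population factor: (N−n)/(N−1) = (18587−1534)/(18587−1) = 0.9175.
SE(p̂) = √[p(1−p)/n · (N−n)/(N−1)] = √[0.1204/1534 × 0.9175] = 0.00849.
E = z × SE = 2.576 × 0.00849 = 0.02186 ≈ 2.2 percentage points.

2.2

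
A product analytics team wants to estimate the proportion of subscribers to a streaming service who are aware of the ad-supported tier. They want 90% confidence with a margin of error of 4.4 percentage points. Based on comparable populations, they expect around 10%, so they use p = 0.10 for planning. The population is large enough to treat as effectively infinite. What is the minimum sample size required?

For 90% confidence, z = 1.645.
With p = 0.10, p(1−p) = 0.0900.
n = z²·p(1−p)/E² = 1.645² × 0.0900 / 0.044² = 2.7060 × 0.0900 / 0.001936 ≈ 125.80.
Rounding up gives n = 126.

126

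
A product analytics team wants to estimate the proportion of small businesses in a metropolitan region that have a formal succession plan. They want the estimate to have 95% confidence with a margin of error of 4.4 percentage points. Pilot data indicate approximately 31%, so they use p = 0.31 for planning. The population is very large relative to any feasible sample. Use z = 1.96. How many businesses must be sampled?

With p = 0.31, p(1−p) = 0.2139.
n = z²·p(1−p)/E² = 1.96² × 0.2139 / 0.044² = 3.8416 × 0.2139 / 0.001936 ≈ 424.44.
Rounding up gives n = 425.

425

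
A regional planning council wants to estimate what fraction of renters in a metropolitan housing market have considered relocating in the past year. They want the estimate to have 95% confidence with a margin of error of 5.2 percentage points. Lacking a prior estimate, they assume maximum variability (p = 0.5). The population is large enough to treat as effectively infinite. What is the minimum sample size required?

356

For 95% confidence, z = 1.960.
With p = 0.5, p(1−p) = 0.25.
n = z²·p(1−p)/E² = 1.960² × 0.2500 / 0.052² = 3.8416 × 0.2500 / 0.002704 ≈ 355.18.
Rounding up gives n = 356.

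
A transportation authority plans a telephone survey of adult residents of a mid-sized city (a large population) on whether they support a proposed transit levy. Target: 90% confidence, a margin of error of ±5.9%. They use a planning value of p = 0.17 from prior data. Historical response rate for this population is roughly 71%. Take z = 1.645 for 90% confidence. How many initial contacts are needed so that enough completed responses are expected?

155

Completed interviews needed: n₀ = 1.645² × 0.1411 / 0.059² ≈ 109.69 → 110.
At a 71% response rate, contacts needed = 110 / 0.71 ≈ 154.93 → 155.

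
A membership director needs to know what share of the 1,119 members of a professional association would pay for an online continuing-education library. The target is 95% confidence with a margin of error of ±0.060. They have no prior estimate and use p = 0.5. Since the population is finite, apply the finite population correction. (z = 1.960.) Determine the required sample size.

Unadjusted: n₀ = 1.960² × 0.50 × 0.50 / 0.060² ≈ 266.78, so n₀ = 267.
Finite population correction with N = 1,119: n = n₀ / (1 + (n₀−1)/N) = 267 / (1 + 266/1119) = 267 / 1.2377 ≈ 215.72.
Rounding up, n = 216.

216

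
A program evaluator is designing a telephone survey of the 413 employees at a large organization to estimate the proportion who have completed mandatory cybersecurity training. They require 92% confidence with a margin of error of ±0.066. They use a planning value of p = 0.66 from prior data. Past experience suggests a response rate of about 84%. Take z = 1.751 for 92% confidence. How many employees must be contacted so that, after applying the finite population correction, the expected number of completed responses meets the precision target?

137

Completed interviews needed (unadjusted): n₀ = 1.751² × 0.2244 / 0.066² ≈ 157.95 → 158.
FPC for N = 413: n = 158 / (1 + 157/413) = 158 / 1.3801 ≈ 114.48 → 115.
At an 84% response rate, contacts needed = 115 / 0.84 ≈ 136.90 → 137.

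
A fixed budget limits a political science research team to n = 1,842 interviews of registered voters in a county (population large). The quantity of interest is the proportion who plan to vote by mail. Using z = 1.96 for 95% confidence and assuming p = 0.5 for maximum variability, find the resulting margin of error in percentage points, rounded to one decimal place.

2.3

SE(p̂) = √[p(1−p)/n] = √[0.2500/1842] = 0.01165.
E = z × SE = 1.96 × 0.01165 = 0.02283, or 2.3 percentage points.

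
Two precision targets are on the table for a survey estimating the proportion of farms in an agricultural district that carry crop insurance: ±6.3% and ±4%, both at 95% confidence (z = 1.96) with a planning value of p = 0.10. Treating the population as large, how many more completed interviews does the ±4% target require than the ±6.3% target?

At ±6.3%: n = 1.96² × 0.0900 / 0.063² ≈ 87.11 → 88.
At ±4%: n = 1.96² × 0.0900 / 0.040² ≈ 216.09 → 217.
Additional respondents: 217 − 88 = 129.

129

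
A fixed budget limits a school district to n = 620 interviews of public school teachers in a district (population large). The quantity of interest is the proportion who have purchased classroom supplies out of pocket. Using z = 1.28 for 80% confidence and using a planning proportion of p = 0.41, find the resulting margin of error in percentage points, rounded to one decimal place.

2.5

SE(p̂) = √[p(1−p)/n] = √[0.2419/620] = 0.01975.
E = z × SE = 1.28 × 0.01975 = 0.02528, or 2.5 percentage points.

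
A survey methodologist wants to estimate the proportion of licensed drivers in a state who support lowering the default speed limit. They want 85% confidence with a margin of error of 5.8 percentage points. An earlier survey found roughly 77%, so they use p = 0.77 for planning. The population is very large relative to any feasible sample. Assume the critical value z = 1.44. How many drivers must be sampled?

110

With p = 0.77, p(1−p) = 0.1771.
n = z²·p(1−p)/E² = 1.44² × 0.1771 / 0.058² = 2.0736 × 0.1771 / 0.003364 ≈ 109.17.
Rounding up gives n = 110.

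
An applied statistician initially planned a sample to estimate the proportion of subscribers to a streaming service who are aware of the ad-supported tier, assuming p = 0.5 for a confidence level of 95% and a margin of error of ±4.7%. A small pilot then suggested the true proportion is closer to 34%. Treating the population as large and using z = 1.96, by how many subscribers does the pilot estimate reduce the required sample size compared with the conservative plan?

Conservative (p = 0.5): n = 1.96² × 0.25 / 0.047² ≈ 434.77 → 435.
Using p = 0.34: p(1−p) = 0.2244, so n = 1.96² × 0.2244 / 0.047² ≈ 390.25 → 391.
Reduction: 435 − 391 = 44.

44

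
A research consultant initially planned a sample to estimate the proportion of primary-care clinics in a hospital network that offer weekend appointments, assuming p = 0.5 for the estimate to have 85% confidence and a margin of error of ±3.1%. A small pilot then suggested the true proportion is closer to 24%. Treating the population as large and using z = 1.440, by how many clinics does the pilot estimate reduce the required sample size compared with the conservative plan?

146

Conservative (p = 0.5): n = 1.440² × 0.25 / 0.031² ≈ 539.44 → 540.
Using p = 0.24: p(1−p) = 0.1824, so n = 1.440² × 0.1824 / 0.031² ≈ 393.57 → 394.
Reduction: 540 − 394 = 146.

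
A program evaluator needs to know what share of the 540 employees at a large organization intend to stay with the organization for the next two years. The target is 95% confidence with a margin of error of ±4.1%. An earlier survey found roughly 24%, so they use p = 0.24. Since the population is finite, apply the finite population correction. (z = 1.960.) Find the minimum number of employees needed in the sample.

236

Unadjusted: n₀ = 1.960² × 0.24 × 0.76 / 0.041² ≈ 416.84, so n₀ = 417.
Finite population correction with N = 540: n = n₀ / (1 + (n₀−1)/N) = 417 / (1 + 416/540) = 417 / 1.7704 ≈ 235.54.
Rounding up, n = 236.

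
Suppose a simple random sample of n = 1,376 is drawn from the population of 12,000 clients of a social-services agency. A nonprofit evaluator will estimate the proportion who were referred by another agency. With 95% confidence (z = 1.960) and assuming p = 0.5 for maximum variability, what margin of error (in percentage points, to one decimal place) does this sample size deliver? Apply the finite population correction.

Finite-population factor: (N−n)/(N−1) = (12000−1376)/(12000−1) = 0.8854.
SE(p̂) = √[p(1−p)/n · (N−n)/(N−1)] = √[0.2500/1376 × 0.8854] = 0.01268.
E = z × SE = 1.960 × 0.01268 = 0.02486 ≈ 2.5 percentage points.

2.5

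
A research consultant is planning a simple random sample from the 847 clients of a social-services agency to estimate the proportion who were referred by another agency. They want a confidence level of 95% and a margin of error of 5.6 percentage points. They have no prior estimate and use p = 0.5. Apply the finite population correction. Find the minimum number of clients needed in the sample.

226

For 95% confidence, z = 1.96.
Unadjusted: n₀ = 1.96² × 0.50 × 0.50 / 0.056² ≈ 306.25, so n₀ = 307.
Finite population correction with N = 847: n = n₀ / (1 + (n₀−1)/N) = 307 / (1 + 306/847) = 307 / 1.3613 ≈ 225.52.
Rounding up, n = 226.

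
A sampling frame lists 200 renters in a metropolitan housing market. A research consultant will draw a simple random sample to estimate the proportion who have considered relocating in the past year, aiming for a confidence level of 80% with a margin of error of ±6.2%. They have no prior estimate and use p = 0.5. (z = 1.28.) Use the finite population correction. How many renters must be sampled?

70

Unadjusted: n₀ = 1.28² × 0.50 × 0.50 / 0.062² ≈ 106.56, so n₀ = 107.
Finite population correction with N = 200: n = n₀ / (1 + (n₀−1)/N) = 107 / (1 + 106/200) = 107 / 1.5300 ≈ 69.93.
Rounding up, n = 70.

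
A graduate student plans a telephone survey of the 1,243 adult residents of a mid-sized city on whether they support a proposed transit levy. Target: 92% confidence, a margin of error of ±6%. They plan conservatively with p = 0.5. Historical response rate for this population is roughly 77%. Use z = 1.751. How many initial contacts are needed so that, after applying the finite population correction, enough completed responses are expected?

237

Completed interviews needed (unadjusted): n₀ = 1.751² × 0.2500 / 0.060² ≈ 212.92 → 213.
FPC for N = 1,243: n = 213 / (1 + 212/1243) = 213 / 1.1706 ≈ 181.96 → 182.
At a 77% response rate, contacts needed = 182 / 0.77 ≈ 236.36 → 237.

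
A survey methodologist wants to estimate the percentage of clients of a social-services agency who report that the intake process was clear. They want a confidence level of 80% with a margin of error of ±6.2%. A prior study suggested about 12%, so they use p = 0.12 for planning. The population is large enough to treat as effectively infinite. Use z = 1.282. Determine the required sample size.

With p = 0.12, p(1−p) = 0.1056.
n = z²·p(1−p)/E² = 1.282² × 0.1056 / 0.062² = 1.6435 × 0.1056 / 0.003844 ≈ 45.15.
Rounding up gives n = 46.

46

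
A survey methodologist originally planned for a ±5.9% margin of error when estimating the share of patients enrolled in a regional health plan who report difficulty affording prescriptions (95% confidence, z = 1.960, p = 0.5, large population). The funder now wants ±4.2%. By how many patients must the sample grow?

At ±5.9%: n = 1.960² × 0.2500 / 0.059² ≈ 275.90 → 276.
At ±4.2%: n = 1.960² × 0.2500 / 0.042² ≈ 544.44 → 545.
Additional respondents: 545 − 276 = 269.

269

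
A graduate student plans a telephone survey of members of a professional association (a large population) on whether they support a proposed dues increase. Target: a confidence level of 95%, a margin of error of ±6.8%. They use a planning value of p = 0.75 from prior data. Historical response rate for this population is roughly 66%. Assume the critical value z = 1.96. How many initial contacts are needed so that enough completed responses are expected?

237

Completed interviews needed: n₀ = 1.96² × 0.1875 / 0.068² ≈ 155.77 → 156.
At a 66% response rate, contacts needed = 156 / 0.66 ≈ 236.36 → 237.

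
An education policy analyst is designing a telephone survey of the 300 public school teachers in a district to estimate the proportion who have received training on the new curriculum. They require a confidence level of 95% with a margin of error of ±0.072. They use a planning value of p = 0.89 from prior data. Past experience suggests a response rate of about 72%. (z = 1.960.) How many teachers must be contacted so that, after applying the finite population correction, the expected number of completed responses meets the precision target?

Completed interviews needed (unadjusted): n₀ = 1.960² × 0.0979 / 0.072² ≈ 72.55 → 73.
FPC for N = 300: n = 73 / (1 + 72/300) = 73 / 1.2400 ≈ 58.87 → 59.
At a 72% response rate, contacts needed = 59 / 0.72 ≈ 81.94 → 82.

82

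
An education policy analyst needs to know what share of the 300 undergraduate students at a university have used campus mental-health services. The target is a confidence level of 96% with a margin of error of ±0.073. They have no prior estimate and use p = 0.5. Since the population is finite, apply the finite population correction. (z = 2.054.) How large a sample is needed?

120

Unadjusted: n₀ = 2.054² × 0.50 × 0.50 / 0.073² ≈ 197.92, so n₀ = 198.
Finite population correction with N = 300: n = n₀ / (1 + (n₀−1)/N) = 198 / (1 + 197/300) = 198 / 1.6567 ≈ 119.52.
Rounding up, n = 120.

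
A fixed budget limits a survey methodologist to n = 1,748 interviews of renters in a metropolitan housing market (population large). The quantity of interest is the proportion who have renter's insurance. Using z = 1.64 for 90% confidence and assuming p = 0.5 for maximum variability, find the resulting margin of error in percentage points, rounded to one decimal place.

2.0

SE(p̂) = √[p(1−p)/n] = √[0.2500/1748] = 0.01196.
E = z × SE = 1.64 × 0.01196 = 0.01961, or 2.0 percentage points.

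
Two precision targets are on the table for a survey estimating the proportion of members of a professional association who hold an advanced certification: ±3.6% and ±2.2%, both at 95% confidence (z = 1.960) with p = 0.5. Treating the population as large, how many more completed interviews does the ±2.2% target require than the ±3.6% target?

1243

At ±3.6%: n = 1.960² × 0.2500 / 0.036² ≈ 741.05 → 742.
At ±2.2%: n = 1.960² × 0.2500 / 0.022² ≈ 1984.30 → 1985.
Additional respondents: 1985 − 742 = 1243.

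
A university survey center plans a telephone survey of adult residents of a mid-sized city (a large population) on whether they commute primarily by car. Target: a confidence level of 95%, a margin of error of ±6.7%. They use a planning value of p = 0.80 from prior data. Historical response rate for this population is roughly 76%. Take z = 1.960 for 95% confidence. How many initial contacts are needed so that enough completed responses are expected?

181

Completed interviews needed: n₀ = 1.960² × 0.1600 / 0.067² ≈ 136.92 → 137.
At a 76% response rate, contacts needed = 137 / 0.76 ≈ 180.26 → 181.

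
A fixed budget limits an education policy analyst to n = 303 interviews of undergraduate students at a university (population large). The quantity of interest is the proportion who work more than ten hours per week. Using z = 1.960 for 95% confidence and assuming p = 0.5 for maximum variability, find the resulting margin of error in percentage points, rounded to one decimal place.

SE(p̂) = √[p(1−p)/n] = √[0.2500/303] = 0.02872.
E = z × SE = 1.960 × 0.02872 = 0.05630, or 5.6 percentage points.

5.6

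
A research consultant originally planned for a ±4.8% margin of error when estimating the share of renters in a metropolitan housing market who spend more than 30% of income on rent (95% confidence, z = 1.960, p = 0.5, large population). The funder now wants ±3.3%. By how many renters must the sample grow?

465

At ±4.8%: n = 1.960² × 0.2500 / 0.048² ≈ 416.84 → 417.
At ±3.3%: n = 1.960² × 0.2500 / 0.033² ≈ 881.91 → 882.
Additional respondents: 882 − 417 = 465.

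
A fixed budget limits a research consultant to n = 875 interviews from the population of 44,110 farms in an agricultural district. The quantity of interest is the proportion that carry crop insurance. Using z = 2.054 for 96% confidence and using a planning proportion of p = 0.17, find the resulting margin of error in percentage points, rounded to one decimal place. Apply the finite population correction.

Finite-population factor: (N−n)/(N−1) = (44110−875)/(44110−1) = 0.9802.
SE(p̂) = √[p(1−p)/n · (N−n)/(N−1)] = √[0.1411/875 × 0.9802] = 0.01257.
E = z × SE = 2.054 × 0.01257 = 0.02582 ≈ 2.6 percentage points.

2.6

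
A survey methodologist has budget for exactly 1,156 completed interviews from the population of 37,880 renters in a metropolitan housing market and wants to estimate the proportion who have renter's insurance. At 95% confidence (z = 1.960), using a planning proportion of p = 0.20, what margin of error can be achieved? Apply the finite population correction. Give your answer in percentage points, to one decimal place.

Finite-population factor: (N−n)/(N−1) = (37880−1156)/(37880−1) = 0.9695.
SE(p̂) = √[p(1−p)/n · (N−n)/(N−1)] = √[0.1600/1156 × 0.9695] = 0.01158.
E = z × SE = 1.960 × 0.01158 = 0.02270 ≈ 2.3 percentage points.

2.3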